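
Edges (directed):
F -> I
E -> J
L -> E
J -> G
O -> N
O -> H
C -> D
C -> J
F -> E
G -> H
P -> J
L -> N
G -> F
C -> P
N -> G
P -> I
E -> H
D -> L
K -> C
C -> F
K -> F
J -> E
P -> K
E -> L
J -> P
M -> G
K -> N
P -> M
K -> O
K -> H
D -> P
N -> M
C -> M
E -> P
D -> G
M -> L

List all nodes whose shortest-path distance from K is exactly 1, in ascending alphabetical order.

C, F, H, N, O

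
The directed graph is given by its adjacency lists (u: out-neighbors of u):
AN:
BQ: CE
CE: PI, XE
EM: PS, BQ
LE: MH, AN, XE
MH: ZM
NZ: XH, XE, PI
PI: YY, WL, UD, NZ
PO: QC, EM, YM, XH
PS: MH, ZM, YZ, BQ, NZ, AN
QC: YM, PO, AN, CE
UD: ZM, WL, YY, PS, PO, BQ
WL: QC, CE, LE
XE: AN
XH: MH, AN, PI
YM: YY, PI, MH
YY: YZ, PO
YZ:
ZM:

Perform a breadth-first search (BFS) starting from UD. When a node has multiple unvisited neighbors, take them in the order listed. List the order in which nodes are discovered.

UD, ZM, WL, YY, PS, PO, BQ, QC, CE, LE, YZ, MH, NZ, AN, EM, YM, XH, PI, XE

Visit UD; enqueue ZM, WL, YY, PS, PO, BQ → queue [ZM, WL, YY, PS, PO, BQ]
Visit ZM → queue [WL, YY, PS, PO, BQ]
Visit WL; enqueue QC, CE, LE → queue [YY, PS, PO, BQ, QC, CE, LE]
Visit YY; enqueue YZ → queue [PS, PO, BQ, QC, CE, LE, YZ]
Visit PS; enqueue MH, NZ, AN → queue [PO, BQ, QC, CE, LE, YZ, MH, NZ, AN]
Visit PO; enqueue EM, YM, XH → queue [BQ, QC, CE, LE, YZ, MH, NZ, AN, EM, YM, XH]
Visit BQ → queue [QC, CE, LE, YZ, MH, NZ, AN, EM, YM, XH]
Visit QC → queue [CE, LE, YZ, MH, NZ, AN, EM, YM, XH]
Visit CE; enqueue PI, XE → queue [LE, YZ, MH, NZ, AN, EM, YM, XH, PI, XE]
Visit LE → queue [YZ, MH, NZ, AN, EM, YM, XH, PI, XE]
Visit YZ → queue [MH, NZ, AN, EM, YM, XH, PI, XE]
Visit MH → queue [NZ, AN, EM, YM, XH, PI, XE]
Visit NZ → queue [AN, EM, YM, XH, PI, XE]
Visit AN → queue [EM, YM, XH, PI, XE]
Visit EM → queue [YM, XH, PI, XE]
Visit YM → queue [XH, PI, XE]
Visit XH → queue [PI, XE]
Visit PI → queue [XE]
Visit XE → queue []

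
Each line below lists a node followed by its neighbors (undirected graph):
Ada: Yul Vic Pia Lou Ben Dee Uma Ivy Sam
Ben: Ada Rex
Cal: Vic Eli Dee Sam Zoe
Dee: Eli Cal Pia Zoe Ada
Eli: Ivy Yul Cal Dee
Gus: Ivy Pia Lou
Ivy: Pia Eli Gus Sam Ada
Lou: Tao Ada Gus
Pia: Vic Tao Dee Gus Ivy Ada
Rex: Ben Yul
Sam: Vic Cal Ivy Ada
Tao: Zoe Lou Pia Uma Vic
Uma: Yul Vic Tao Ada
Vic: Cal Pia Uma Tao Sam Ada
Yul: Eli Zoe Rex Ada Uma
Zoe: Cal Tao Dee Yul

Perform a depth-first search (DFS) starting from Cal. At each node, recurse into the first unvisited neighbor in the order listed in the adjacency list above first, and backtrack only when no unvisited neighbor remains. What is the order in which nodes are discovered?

Cal → Vic → Pia → Tao → Zoe → Dee → Eli → Ivy → Gus → Lou → Ada → Yul → Rex → Ben → Uma → Sam

Visit Cal
Cal → Vic
Vic → Pia
Pia → Tao
Tao → Zoe
Zoe → Dee
Dee → Eli
Eli → Ivy
Ivy → Gus
Gus → Lou
Lou → Ada
Ada → Yul
Yul → Rex
Rex → Ben
Yul → Uma
Ada → Sam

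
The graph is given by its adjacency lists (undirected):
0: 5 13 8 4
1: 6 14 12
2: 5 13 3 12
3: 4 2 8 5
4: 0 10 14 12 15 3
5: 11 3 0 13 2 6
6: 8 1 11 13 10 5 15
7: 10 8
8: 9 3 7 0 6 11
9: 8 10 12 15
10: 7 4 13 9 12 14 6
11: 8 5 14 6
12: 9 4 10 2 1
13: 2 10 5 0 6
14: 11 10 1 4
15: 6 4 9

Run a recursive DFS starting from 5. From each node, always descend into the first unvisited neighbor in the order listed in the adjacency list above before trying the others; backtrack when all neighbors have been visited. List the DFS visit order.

5 -> 11 -> 8 -> 9 -> 10 -> 7 -> 4 -> 0 -> 13 -> 2 -> 3 -> 12 -> 1 -> 6 -> 15 -> 14

Visit 5
5 → 11
11 → 8
8 → 9
9 → 10
10 → 7
10 → 4
4 → 0
0 → 13
13 → 2
2 → 3
2 → 12
12 → 1
1 → 6
6 → 15
1 → 14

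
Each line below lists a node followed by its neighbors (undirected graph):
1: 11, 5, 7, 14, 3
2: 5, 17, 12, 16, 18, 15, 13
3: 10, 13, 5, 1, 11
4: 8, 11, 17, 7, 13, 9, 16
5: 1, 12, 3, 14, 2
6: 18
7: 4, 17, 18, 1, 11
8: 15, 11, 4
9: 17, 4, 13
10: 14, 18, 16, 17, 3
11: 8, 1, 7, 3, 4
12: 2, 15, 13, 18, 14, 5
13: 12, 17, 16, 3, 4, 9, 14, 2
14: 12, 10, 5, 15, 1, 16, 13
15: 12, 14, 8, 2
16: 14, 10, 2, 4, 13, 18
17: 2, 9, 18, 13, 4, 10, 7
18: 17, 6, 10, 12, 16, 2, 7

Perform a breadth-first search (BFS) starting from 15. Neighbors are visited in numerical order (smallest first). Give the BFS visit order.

15 -> 2 -> 8 -> 12 -> 14 -> 5 -> 13 -> 16 -> 17 -> 18 -> 4 -> 11 -> 1 -> 10 -> 3 -> 9 -> 7 -> 6

Visit 15; enqueue 2, 8, 12, 14 → queue [2, 8, 12, 14]
Visit 2; enqueue 5, 13, 16, 17, 18 → queue [8, 12, 14, 5, 13, 16, 17, 18]
Visit 8; enqueue 4, 11 → queue [12, 14, 5, 13, 16, 17, 18, 4, 11]
Visit 12 → queue [14, 5, 13, 16, 17, 18, 4, 11]
Visit 14; enqueue 1, 10 → queue [5, 13, 16, 17, 18, 4, 11, 1, 10]
Visit 5; enqueue 3 → queue [13, 16, 17, 18, 4, 11, 1, 10, 3]
Visit 13; enqueue 9 → queue [16, 17, 18, 4, 11, 1, 10, 3, 9]
Visit 16 → queue [17, 18, 4, 11, 1, 10, 3, 9]
Visit 17; enqueue 7 → queue [18, 4, 11, 1, 10, 3, 9, 7]
Visit 18; enqueue 6 → queue [4, 11, 1, 10, 3, 9, 7, 6]
Visit 4 → queue [11, 1, 10, 3, 9, 7, 6]
Visit 11 → queue [1, 10, 3, 9, 7, 6]
Visit 1 → queue [10, 3, 9, 7, 6]
Visit 10 → queue [3, 9, 7, 6]
Visit 3 → queue [9, 7, 6]
Visit 9 → queue [7, 6]
Visit 7 → queue [6]
Visit 6 → queue []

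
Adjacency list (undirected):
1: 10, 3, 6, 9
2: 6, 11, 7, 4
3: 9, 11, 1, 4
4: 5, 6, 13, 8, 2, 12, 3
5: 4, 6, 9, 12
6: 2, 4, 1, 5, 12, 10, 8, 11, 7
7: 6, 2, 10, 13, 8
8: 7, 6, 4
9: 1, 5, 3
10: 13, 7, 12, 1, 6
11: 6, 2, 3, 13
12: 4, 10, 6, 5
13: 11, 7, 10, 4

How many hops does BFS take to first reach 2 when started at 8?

Level 0: 8
Level 1: 4, 6, 7
Level 2: 1, 2, 3, 5, 10, 11, 12, 13
Level 3: 9
2 first appears at level 2.

2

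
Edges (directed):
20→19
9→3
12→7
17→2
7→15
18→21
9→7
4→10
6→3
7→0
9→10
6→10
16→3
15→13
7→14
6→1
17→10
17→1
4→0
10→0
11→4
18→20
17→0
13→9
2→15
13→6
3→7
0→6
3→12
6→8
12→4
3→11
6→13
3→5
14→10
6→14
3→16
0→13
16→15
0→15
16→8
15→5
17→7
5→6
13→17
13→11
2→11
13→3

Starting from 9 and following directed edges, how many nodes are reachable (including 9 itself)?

18

BFS from 9 visits: 9, 10, 7, 3, 0, 15, 14, 16, 12, 11, 5, 13, 6, 8, 4, 17, 1, 2
Reachable nodes: 18 of 22 total.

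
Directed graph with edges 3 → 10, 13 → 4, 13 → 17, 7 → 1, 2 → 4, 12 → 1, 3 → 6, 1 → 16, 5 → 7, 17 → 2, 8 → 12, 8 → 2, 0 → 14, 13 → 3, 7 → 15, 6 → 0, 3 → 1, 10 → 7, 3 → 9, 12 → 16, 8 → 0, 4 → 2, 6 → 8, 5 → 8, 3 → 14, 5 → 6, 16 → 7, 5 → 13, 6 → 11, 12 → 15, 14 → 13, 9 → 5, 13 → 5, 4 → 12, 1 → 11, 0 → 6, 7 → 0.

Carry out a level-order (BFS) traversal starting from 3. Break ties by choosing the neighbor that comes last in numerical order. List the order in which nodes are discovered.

Visit 3; enqueue 14, 10, 9, 6, 1 → queue [14, 10, 9, 6, 1]
Visit 14; enqueue 13 → queue [10, 9, 6, 1, 13]
Visit 10; enqueue 7 → queue [9, 6, 1, 13, 7]
Visit 9; enqueue 5 → queue [6, 1, 13, 7, 5]
Visit 6; enqueue 11, 8, 0 → queue [1, 13, 7, 5, 11, 8, 0]
Visit 1; enqueue 16 → queue [13, 7, 5, 11, 8, 0, 16]
Visit 13; enqueue 17, 4 → queue [7, 5, 11, 8, 0, 16, 17, 4]
Visit 7; enqueue 15 → queue [5, 11, 8, 0, 16, 17, 4, 15]
Visit 5 → queue [11, 8, 0, 16, 17, 4, 15]
Visit 11 → queue [8, 0, 16, 17, 4, 15]
Visit 8; enqueue 12, 2 → queue [0, 16, 17, 4, 15, 12, 2]
Visit 0 → queue [16, 17, 4, 15, 12, 2]
Visit 16 → queue [17, 4, 15, 12, 2]
Visit 17 → queue [4, 15, 12, 2]
Visit 4 → queue [15, 12, 2]
Visit 15 → queue [12, 2]
Visit 12 → queue [2]
Visit 2 → queue []

3 -> 14 -> 10 -> 9 -> 6 -> 1 -> 13 -> 7 -> 5 -> 11 -> 8 -> 0 -> 16 -> 17 -> 4 -> 15 -> 12 -> 2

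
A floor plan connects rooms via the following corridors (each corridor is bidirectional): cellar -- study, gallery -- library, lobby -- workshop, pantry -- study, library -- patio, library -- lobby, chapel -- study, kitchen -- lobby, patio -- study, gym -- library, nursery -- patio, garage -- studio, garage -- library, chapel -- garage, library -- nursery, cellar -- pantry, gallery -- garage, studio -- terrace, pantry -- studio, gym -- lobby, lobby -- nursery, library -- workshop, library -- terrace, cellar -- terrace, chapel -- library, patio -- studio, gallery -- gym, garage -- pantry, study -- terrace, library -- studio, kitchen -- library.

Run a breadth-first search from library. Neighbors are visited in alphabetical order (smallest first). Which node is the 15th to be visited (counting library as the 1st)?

cellar

Visit library; enqueue chapel, gallery, garage, gym, kitchen, lobby, nursery, patio, studio, terrace, workshop → queue [chapel, gallery, garage, gym, kitchen, lobby, nursery, patio, studio, terrace, workshop]
Visit chapel; enqueue study → queue [gallery, garage, gym, kitchen, lobby, nursery, patio, studio, terrace, workshop, study]
Visit gallery → queue [garage, gym, kitchen, lobby, nursery, patio, studio, terrace, workshop, study]
Visit garage; enqueue pantry → queue [gym, kitchen, lobby, nursery, patio, studio, terrace, workshop, study, pantry]
Visit gym → queue [kitchen, lobby, nursery, patio, studio, terrace, workshop, study, pantry]
Visit kitchen → queue [lobby, nursery, patio, studio, terrace, workshop, study, pantry]
Visit lobby → queue [nursery, patio, studio, terrace, workshop, study, pantry]
Visit nursery → queue [patio, studio, terrace, workshop, study, pantry]
Visit patio → queue [studio, terrace, workshop, study, pantry]
Visit studio → queue [terrace, workshop, study, pantry]
Visit terrace; enqueue cellar → queue [workshop, study, pantry, cellar]
Visit workshop → queue [study, pantry, cellar]
Visit study → queue [pantry, cellar]
Visit pantry → queue [cellar]
Visit cellar → queue []

Visit order: library, chapel, gallery, garage, gym, kitchen, lobby, nursery, patio, studio, terrace, workshop, study, pantry, cellar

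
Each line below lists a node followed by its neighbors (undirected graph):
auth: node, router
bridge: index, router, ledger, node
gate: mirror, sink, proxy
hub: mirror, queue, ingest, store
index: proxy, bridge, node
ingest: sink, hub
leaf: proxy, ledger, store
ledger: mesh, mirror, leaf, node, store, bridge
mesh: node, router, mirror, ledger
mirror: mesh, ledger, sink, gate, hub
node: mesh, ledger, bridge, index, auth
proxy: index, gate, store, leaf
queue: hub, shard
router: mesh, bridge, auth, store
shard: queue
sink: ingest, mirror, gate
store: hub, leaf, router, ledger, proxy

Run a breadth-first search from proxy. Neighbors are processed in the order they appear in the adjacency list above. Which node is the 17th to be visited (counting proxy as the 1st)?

shard

Visit proxy; enqueue index, gate, store, leaf → queue [index, gate, store, leaf]
Visit index; enqueue bridge, node → queue [gate, store, leaf, bridge, node]
Visit gate; enqueue mirror, sink → queue [store, leaf, bridge, node, mirror, sink]
Visit store; enqueue hub, router, ledger → queue [leaf, bridge, node, mirror, sink, hub, router, ledger]
Visit leaf → queue [bridge, node, mirror, sink, hub, router, ledger]
Visit bridge → queue [node, mirror, sink, hub, router, ledger]
Visit node; enqueue mesh, auth → queue [mirror, sink, hub, router, ledger, mesh, auth]
Visit mirror → queue [sink, hub, router, ledger, mesh, auth]
Visit sink; enqueue ingest → queue [hub, router, ledger, mesh, auth, ingest]
Visit hub; enqueue queue → queue [router, ledger, mesh, auth, ingest, queue]
Visit router → queue [ledger, mesh, auth, ingest, queue]
Visit ledger → queue [mesh, auth, ingest, queue]
Visit mesh → queue [auth, ingest, queue]
Visit auth → queue [ingest, queue]
Visit ingest → queue [queue]
Visit queue; enqueue shard → queue [shard]
Visit shard → queue []

Visit order: proxy, index, gate, store, leaf, bridge, node, mirror, sink, hub, router, ledger, mesh, auth, ingest, queue, shard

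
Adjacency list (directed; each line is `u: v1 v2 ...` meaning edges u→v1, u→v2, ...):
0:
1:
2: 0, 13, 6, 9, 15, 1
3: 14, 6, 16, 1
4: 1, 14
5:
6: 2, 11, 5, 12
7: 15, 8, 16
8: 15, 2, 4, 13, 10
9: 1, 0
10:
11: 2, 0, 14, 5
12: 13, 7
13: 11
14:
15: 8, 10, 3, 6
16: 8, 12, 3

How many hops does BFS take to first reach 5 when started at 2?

Level 0: 2
Level 1: 0, 1, 6, 9, 13, 15
Level 2: 3, 5, 8, 10, 11, 12
Level 3: 4, 7, 14, 16
5 first appears at level 2.

2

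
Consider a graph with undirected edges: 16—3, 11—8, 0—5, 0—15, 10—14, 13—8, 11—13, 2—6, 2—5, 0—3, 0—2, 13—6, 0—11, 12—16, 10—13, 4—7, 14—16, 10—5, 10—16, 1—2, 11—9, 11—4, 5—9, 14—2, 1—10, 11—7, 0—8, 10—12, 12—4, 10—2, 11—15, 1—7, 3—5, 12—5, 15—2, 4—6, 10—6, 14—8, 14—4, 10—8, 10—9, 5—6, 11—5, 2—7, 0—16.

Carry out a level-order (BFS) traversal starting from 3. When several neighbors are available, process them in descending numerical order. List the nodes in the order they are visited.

Visit 3; enqueue 16, 5, 0 → queue [16, 5, 0]
Visit 16; enqueue 14, 12, 10 → queue [5, 0, 14, 12, 10]
Visit 5; enqueue 11, 9, 6, 2 → queue [0, 14, 12, 10, 11, 9, 6, 2]
Visit 0; enqueue 15, 8 → queue [14, 12, 10, 11, 9, 6, 2, 15, 8]
Visit 14; enqueue 4 → queue [12, 10, 11, 9, 6, 2, 15, 8, 4]
Visit 12 → queue [10, 11, 9, 6, 2, 15, 8, 4]
Visit 10; enqueue 13, 1 → queue [11, 9, 6, 2, 15, 8, 4, 13, 1]
Visit 11; enqueue 7 → queue [9, 6, 2, 15, 8, 4, 13, 1, 7]
Visit 9 → queue [6, 2, 15, 8, 4, 13, 1, 7]
Visit 6 → queue [2, 15, 8, 4, 13, 1, 7]
Visit 2 → queue [15, 8, 4, 13, 1, 7]
Visit 15 → queue [8, 4, 13, 1, 7]
Visit 8 → queue [4, 13, 1, 7]
Visit 4 → queue [13, 1, 7]
Visit 13 → queue [1, 7]
Visit 1 → queue [7]
Visit 7 → queue []

3 → 16 → 5 → 0 → 14 → 12 → 10 → 11 → 9 → 6 → 2 → 15 → 8 → 4 → 13 → 1 → 7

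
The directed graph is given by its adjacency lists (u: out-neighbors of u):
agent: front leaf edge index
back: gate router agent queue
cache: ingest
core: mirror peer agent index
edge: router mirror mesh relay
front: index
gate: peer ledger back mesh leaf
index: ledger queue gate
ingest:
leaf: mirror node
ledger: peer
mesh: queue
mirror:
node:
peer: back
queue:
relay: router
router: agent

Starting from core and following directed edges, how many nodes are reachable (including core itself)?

16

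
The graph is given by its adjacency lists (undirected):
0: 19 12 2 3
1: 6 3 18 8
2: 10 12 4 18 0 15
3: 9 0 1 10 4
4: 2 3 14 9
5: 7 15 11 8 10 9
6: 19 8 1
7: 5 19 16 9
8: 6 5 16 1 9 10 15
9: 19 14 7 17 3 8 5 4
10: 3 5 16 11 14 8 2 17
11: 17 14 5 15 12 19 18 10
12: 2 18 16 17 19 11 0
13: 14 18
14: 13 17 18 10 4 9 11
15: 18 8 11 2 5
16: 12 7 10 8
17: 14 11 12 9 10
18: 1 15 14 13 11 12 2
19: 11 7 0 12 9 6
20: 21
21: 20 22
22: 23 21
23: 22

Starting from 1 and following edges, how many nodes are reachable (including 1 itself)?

BFS from 1 visits: 1, 18, 8, 6, 3, 15, 14, 13, 12, 11, 2, 16, 10, 9, 5, 19, 4, 0, 17, 7
Reachable nodes: 20 of 24 total.

20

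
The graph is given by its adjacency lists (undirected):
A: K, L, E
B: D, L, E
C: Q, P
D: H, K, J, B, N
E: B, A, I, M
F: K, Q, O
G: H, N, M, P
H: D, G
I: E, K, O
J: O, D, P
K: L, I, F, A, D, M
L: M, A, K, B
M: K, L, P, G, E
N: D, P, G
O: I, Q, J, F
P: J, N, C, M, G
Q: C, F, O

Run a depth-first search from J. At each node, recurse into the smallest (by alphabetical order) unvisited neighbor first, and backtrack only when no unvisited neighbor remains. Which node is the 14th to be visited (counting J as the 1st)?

Visit J
J → D
D → B
B → E
E → A
A → K
K → F
F → O
O → I
O → Q
Q → C
C → P
P → G
G → H
G → M
M → L
G → N

Visit order: J, D, B, E, A, K, F, O, I, Q, C, P, G, H, M, L, N

H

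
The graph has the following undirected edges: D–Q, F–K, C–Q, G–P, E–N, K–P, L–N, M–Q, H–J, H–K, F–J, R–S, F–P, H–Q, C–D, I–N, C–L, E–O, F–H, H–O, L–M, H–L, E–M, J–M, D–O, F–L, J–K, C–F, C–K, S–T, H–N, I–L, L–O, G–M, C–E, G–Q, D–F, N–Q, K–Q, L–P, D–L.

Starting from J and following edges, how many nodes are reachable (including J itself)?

BFS from J visits: J, F, H, K, M, C, D, L, P, N, O, Q, E, G, I
Reachable nodes: 15 of 18 total.

15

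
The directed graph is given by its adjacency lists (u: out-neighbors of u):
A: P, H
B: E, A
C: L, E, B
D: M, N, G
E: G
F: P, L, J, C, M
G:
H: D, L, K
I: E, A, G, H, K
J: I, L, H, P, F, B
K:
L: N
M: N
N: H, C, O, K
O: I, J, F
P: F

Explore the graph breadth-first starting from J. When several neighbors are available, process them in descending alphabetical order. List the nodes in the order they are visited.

J, P, L, I, H, F, B, N, K, G, E, A, D, M, C, O

Visit J; enqueue P, L, I, H, F, B → queue [P, L, I, H, F, B]
Visit P → queue [L, I, H, F, B]
Visit L; enqueue N → queue [I, H, F, B, N]
Visit I; enqueue K, G, E, A → queue [H, F, B, N, K, G, E, A]
Visit H; enqueue D → queue [F, B, N, K, G, E, A, D]
Visit F; enqueue M, C → queue [B, N, K, G, E, A, D, M, C]
Visit B → queue [N, K, G, E, A, D, M, C]
Visit N; enqueue O → queue [K, G, E, A, D, M, C, O]
Visit K → queue [G, E, A, D, M, C, O]
Visit G → queue [E, A, D, M, C, O]
Visit E → queue [A, D, M, C, O]
Visit A → queue [D, M, C, O]
Visit D → queue [M, C, O]
Visit M → queue [C, O]
Visit C → queue [O]
Visit O → queue []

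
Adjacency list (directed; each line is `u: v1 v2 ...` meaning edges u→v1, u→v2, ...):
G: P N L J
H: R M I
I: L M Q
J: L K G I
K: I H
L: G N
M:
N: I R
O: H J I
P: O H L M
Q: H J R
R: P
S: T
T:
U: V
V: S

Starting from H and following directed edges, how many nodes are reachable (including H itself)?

12

BFS from H visits: H, R, M, I, P, L, Q, O, G, N, J, K
Reachable nodes: 12 of 16 total.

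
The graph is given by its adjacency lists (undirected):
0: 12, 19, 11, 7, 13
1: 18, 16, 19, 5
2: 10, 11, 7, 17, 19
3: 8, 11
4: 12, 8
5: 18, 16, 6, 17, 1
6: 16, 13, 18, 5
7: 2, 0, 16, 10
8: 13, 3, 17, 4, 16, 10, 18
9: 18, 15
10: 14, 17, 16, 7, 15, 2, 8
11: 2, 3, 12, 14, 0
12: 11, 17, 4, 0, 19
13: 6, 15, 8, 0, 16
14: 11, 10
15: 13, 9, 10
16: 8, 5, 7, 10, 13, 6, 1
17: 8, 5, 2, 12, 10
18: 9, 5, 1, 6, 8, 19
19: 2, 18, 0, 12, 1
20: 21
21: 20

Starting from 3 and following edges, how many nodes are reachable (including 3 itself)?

20

BFS from 3 visits: 3, 8, 11, 4, 10, 13, 16, 17, 18, 0, 2, 12, 14, 7, 15, 6, 1, 5, 9, 19
Reachable nodes: 20 of 22 total.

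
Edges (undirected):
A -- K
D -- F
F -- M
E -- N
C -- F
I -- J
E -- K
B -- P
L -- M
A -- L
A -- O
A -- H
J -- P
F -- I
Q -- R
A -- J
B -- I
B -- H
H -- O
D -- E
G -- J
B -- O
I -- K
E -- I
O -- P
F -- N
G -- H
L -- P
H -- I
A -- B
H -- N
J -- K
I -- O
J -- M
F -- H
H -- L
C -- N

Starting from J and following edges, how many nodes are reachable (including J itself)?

BFS from J visits: J, A, G, I, K, M, P, B, H, L, O, E, F, N, D, C
Reachable nodes: 16 of 18 total.

16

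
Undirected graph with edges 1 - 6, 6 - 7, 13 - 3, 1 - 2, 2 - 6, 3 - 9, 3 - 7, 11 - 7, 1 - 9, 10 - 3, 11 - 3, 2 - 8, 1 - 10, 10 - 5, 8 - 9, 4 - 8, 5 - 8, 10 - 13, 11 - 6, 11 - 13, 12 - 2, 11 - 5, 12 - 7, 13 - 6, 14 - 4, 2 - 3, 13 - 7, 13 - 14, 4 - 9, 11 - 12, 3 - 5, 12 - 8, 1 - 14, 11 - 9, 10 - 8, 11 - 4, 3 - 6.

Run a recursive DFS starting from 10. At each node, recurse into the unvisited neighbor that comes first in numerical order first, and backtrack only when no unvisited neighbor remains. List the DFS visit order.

10 -> 1 -> 2 -> 3 -> 5 -> 8 -> 4 -> 9 -> 11 -> 6 -> 7 -> 12 -> 13 -> 14

Visit 10
10 → 1
1 → 2
2 → 3
3 → 5
5 → 8
8 → 4
4 → 9
9 → 11
11 → 6
6 → 7
7 → 12
7 → 13
13 → 14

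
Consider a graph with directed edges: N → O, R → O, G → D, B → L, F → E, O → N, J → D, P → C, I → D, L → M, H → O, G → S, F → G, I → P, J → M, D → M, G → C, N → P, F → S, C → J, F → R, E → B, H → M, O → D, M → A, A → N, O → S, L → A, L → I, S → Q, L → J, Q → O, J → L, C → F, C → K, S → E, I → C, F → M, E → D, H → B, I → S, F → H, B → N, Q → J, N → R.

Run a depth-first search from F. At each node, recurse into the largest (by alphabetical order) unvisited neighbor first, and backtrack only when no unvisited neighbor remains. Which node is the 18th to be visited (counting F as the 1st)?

H

Visit F
F → S
S → Q
Q → O
O → N
N → R
N → P
P → C
C → K
C → J
J → M
M → A
J → L
L → I
I → D
S → E
E → B
F → H
F → G

Visit order: F, S, Q, O, N, R, P, C, K, J, M, A, L, I, D, E, B, H, G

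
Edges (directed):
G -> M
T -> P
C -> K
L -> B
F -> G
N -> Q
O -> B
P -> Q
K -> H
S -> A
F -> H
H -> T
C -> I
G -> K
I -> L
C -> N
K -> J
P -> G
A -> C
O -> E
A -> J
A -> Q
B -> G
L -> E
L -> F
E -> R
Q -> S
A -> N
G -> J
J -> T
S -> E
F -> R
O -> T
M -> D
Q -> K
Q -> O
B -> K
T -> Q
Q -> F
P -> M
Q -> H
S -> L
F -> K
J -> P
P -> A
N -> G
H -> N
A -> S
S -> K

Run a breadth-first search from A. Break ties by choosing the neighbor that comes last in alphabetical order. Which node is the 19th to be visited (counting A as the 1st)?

M

Visit A; enqueue S, Q, N, J, C → queue [S, Q, N, J, C]
Visit S; enqueue L, K, E → queue [Q, N, J, C, L, K, E]
Visit Q; enqueue O, H, F → queue [N, J, C, L, K, E, O, H, F]
Visit N; enqueue G → queue [J, C, L, K, E, O, H, F, G]
Visit J; enqueue T, P → queue [C, L, K, E, O, H, F, G, T, P]
Visit C; enqueue I → queue [L, K, E, O, H, F, G, T, P, I]
Visit L; enqueue B → queue [K, E, O, H, F, G, T, P, I, B]
Visit K → queue [E, O, H, F, G, T, P, I, B]
Visit E; enqueue R → queue [O, H, F, G, T, P, I, B, R]
Visit O → queue [H, F, G, T, P, I, B, R]
Visit H → queue [F, G, T, P, I, B, R]
Visit F → queue [G, T, P, I, B, R]
Visit G; enqueue M → queue [T, P, I, B, R, M]
Visit T → queue [P, I, B, R, M]
Visit P → queue [I, B, R, M]
Visit I → queue [B, R, M]
Visit B → queue [R, M]
Visit R → queue [M]
Visit M; enqueue D → queue [D]
Visit D → queue []

Visit order: A, S, Q, N, J, C, L, K, E, O, H, F, G, T, P, I, B, R, M, D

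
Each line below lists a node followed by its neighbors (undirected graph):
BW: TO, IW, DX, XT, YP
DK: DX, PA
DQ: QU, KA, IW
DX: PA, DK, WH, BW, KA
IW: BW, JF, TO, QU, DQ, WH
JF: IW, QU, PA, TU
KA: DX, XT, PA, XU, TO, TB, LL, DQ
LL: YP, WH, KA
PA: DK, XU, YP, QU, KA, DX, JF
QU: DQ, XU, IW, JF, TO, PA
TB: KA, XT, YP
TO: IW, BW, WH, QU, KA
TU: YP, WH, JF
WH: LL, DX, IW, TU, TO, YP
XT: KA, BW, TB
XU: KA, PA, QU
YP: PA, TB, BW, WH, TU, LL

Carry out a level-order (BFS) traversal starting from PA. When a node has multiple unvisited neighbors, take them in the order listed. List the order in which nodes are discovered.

Visit PA; enqueue DK, XU, YP, QU, KA, DX, JF → queue [DK, XU, YP, QU, KA, DX, JF]
Visit DK → queue [XU, YP, QU, KA, DX, JF]
Visit XU → queue [YP, QU, KA, DX, JF]
Visit YP; enqueue TB, BW, WH, TU, LL → queue [QU, KA, DX, JF, TB, BW, WH, TU, LL]
Visit QU; enqueue DQ, IW, TO → queue [KA, DX, JF, TB, BW, WH, TU, LL, DQ, IW, TO]
Visit KA; enqueue XT → queue [DX, JF, TB, BW, WH, TU, LL, DQ, IW, TO, XT]
Visit DX → queue [JF, TB, BW, WH, TU, LL, DQ, IW, TO, XT]
Visit JF → queue [TB, BW, WH, TU, LL, DQ, IW, TO, XT]
Visit TB → queue [BW, WH, TU, LL, DQ, IW, TO, XT]
Visit BW → queue [WH, TU, LL, DQ, IW, TO, XT]
Visit WH → queue [TU, LL, DQ, IW, TO, XT]
Visit TU → queue [LL, DQ, IW, TO, XT]
Visit LL → queue [DQ, IW, TO, XT]
Visit DQ → queue [IW, TO, XT]
Visit IW → queue [TO, XT]
Visit TO → queue [XT]
Visit XT → queue []

PA DK XU YP QU KA DX JF TB BW WH TU LL DQ IW TO XT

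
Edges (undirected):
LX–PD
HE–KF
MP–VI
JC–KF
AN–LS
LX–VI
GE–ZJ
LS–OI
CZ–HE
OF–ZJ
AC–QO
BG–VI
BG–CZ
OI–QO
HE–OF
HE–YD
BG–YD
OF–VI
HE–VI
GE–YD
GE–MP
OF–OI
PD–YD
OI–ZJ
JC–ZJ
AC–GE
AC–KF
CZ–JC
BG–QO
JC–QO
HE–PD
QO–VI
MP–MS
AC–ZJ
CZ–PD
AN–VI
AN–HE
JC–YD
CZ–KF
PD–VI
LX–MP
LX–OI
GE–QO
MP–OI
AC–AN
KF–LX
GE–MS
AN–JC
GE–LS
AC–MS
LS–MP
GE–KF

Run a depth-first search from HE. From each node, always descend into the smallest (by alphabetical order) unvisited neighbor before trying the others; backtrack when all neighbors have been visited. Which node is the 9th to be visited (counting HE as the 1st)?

JC

Visit HE
HE → AN
AN → AC
AC → GE
GE → KF
KF → CZ
CZ → BG
BG → QO
QO → JC
JC → YD
YD → PD
PD → LX
LX → MP
MP → LS
LS → OI
OI → OF
OF → VI
OF → ZJ
MP → MS

Visit order: HE, AN, AC, GE, KF, CZ, BG, QO, JC, YD, PD, LX, MP, LS, OI, OF, VI, ZJ, MS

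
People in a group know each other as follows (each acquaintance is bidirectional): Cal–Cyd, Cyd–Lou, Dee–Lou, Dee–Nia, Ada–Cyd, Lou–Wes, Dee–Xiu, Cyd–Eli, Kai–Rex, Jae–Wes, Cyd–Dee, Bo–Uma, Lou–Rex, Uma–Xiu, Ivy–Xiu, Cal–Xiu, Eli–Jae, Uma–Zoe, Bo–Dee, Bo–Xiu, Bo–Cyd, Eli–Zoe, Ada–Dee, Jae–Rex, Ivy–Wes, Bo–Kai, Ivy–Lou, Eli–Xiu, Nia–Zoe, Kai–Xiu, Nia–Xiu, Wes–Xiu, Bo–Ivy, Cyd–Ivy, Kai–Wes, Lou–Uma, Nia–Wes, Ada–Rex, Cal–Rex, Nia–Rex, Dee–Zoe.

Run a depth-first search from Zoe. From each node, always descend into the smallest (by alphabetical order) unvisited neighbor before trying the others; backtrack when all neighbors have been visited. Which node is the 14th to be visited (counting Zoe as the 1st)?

Visit Zoe
Zoe → Dee
Dee → Ada
Ada → Cyd
Cyd → Bo
Bo → Ivy
Ivy → Lou
Lou → Rex
Rex → Cal
Cal → Xiu
Xiu → Eli
Eli → Jae
Jae → Wes
Wes → Kai
Wes → Nia
Xiu → Uma

Visit order: Zoe, Dee, Ada, Cyd, Bo, Ivy, Lou, Rex, Cal, Xiu, Eli, Jae, Wes, Kai, Nia, Uma

Kai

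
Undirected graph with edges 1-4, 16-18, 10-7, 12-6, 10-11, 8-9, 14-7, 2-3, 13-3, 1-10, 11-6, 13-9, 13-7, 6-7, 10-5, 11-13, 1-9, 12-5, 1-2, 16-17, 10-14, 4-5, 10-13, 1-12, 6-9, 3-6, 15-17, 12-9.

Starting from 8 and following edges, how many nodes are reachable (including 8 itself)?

BFS from 8 visits: 8, 9, 1, 6, 12, 13, 2, 4, 10, 3, 7, 11, 5, 14
Reachable nodes: 14 of 18 total.

14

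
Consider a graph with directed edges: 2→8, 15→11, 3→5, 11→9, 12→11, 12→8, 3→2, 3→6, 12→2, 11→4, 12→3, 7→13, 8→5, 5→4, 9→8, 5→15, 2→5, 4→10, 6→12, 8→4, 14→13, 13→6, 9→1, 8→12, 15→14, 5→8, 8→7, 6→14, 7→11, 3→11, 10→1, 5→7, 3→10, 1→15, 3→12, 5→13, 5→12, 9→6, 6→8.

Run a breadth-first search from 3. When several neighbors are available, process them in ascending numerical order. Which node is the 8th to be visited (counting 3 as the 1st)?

Visit 3; enqueue 2, 5, 6, 10, 11, 12 → queue [2, 5, 6, 10, 11, 12]
Visit 2; enqueue 8 → queue [5, 6, 10, 11, 12, 8]
Visit 5; enqueue 4, 7, 13, 15 → queue [6, 10, 11, 12, 8, 4, 7, 13, 15]
Visit 6; enqueue 14 → queue [10, 11, 12, 8, 4, 7, 13, 15, 14]
Visit 10; enqueue 1 → queue [11, 12, 8, 4, 7, 13, 15, 14, 1]
Visit 11; enqueue 9 → queue [12, 8, 4, 7, 13, 15, 14, 1, 9]
Visit 12 → queue [8, 4, 7, 13, 15, 14, 1, 9]
Visit 8 → queue [4, 7, 13, 15, 14, 1, 9]
Visit 4 → queue [7, 13, 15, 14, 1, 9]
Visit 7 → queue [13, 15, 14, 1, 9]
Visit 13 → queue [15, 14, 1, 9]
Visit 15 → queue [14, 1, 9]
Visit 14 → queue [1, 9]
Visit 1 → queue [9]
Visit 9 → queue []

Visit order: 3, 2, 5, 6, 10, 11, 12, 8, 4, 7, 13, 15, 14, 1, 9

8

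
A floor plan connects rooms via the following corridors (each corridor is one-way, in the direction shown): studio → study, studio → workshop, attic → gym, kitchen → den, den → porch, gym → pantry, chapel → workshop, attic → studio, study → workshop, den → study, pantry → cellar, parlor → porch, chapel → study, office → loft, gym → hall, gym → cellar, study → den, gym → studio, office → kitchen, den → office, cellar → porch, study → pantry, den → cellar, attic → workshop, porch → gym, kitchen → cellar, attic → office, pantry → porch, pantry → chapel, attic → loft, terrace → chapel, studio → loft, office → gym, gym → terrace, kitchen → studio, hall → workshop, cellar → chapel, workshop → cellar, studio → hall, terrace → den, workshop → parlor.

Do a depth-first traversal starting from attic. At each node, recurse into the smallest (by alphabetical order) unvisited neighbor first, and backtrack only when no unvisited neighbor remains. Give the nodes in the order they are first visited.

Visit attic
attic → gym
gym → cellar
cellar → chapel
chapel → study
study → den
den → office
office → kitchen
kitchen → studio
studio → hall
hall → workshop
workshop → parlor
parlor → porch
studio → loft
study → pantry
gym → terrace

attic, gym, cellar, chapel, study, den, office, kitchen, studio, hall, workshop, parlor, porch, loft, pantry, terrace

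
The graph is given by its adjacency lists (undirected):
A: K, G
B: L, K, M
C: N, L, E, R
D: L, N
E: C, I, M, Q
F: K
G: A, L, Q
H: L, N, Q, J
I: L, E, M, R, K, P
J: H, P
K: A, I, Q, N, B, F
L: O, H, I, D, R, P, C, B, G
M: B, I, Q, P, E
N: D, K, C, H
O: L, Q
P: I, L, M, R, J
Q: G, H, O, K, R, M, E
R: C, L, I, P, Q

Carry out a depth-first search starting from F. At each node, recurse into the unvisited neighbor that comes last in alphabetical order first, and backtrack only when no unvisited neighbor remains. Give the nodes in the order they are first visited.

F, K, Q, R, P, M, I, L, O, H, N, D, C, E, J, G, A, B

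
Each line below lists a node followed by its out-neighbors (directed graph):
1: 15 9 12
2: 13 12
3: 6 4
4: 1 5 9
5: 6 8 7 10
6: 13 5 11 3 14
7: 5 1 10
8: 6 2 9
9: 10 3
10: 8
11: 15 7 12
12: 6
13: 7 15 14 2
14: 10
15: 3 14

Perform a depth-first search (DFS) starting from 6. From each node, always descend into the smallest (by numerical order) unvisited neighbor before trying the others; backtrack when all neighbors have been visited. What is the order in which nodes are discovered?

Visit 6
6 → 3
3 → 4
4 → 1
1 → 9
9 → 10
10 → 8
8 → 2
2 → 12
2 → 13
13 → 7
7 → 5
13 → 14
13 → 15
6 → 11

6, 3, 4, 1, 9, 10, 8, 2, 12, 13, 7, 5, 14, 15, 11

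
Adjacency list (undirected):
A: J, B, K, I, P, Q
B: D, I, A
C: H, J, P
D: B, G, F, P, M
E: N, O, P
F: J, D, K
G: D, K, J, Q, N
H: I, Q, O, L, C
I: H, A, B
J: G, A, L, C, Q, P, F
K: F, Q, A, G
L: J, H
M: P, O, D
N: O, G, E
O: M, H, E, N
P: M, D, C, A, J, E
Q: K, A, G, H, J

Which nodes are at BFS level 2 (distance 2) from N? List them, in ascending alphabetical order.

Level 0: N
Level 1: E, G, O
Level 2: D, H, J, K, M, P, Q
Level 3: A, B, C, F, I, L

D, H, J, K, M, P, Q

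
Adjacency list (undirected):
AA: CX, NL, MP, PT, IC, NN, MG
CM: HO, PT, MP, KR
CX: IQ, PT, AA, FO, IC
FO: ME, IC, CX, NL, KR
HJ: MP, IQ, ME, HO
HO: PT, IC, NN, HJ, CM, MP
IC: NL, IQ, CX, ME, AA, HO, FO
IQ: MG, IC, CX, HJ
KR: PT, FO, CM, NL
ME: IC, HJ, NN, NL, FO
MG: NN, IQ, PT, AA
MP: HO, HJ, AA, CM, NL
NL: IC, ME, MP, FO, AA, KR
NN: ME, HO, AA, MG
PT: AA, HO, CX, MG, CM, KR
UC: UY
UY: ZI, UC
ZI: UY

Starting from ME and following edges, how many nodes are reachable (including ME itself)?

15

BFS from ME visits: ME, NN, NL, IC, HJ, FO, MG, HO, AA, MP, KR, IQ, CX, PT, CM
Reachable nodes: 15 of 18 total.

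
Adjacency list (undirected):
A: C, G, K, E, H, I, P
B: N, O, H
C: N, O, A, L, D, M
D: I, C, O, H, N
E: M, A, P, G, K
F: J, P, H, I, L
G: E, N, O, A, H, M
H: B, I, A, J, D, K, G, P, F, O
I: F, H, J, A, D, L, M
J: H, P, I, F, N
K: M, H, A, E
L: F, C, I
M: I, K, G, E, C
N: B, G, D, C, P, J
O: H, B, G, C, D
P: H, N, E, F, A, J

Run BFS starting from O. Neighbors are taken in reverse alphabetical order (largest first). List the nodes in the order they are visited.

Visit O; enqueue H, G, D, C, B → queue [H, G, D, C, B]
Visit H; enqueue P, K, J, I, F, A → queue [G, D, C, B, P, K, J, I, F, A]
Visit G; enqueue N, M, E → queue [D, C, B, P, K, J, I, F, A, N, M, E]
Visit D → queue [C, B, P, K, J, I, F, A, N, M, E]
Visit C; enqueue L → queue [B, P, K, J, I, F, A, N, M, E, L]
Visit B → queue [P, K, J, I, F, A, N, M, E, L]
Visit P → queue [K, J, I, F, A, N, M, E, L]
Visit K → queue [J, I, F, A, N, M, E, L]
Visit J → queue [I, F, A, N, M, E, L]
Visit I → queue [F, A, N, M, E, L]
Visit F → queue [A, N, M, E, L]
Visit A → queue [N, M, E, L]
Visit N → queue [M, E, L]
Visit M → queue [E, L]
Visit E → queue [L]
Visit L → queue []

O -> H -> G -> D -> C -> B -> P -> K -> J -> I -> F -> A -> N -> M -> E -> L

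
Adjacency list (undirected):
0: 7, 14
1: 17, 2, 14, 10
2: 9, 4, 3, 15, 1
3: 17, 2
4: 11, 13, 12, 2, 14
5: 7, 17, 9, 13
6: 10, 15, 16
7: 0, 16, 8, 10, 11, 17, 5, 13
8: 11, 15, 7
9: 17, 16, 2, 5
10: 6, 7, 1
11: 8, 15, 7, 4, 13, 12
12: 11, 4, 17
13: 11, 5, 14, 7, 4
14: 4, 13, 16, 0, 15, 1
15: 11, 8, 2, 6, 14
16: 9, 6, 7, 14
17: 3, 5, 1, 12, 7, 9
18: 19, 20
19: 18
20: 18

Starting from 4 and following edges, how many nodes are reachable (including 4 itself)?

BFS from 4 visits: 4, 11, 13, 12, 2, 14, 8, 15, 7, 5, 17, 9, 3, 1, 16, 0, 6, 10
Reachable nodes: 18 of 21 total.

18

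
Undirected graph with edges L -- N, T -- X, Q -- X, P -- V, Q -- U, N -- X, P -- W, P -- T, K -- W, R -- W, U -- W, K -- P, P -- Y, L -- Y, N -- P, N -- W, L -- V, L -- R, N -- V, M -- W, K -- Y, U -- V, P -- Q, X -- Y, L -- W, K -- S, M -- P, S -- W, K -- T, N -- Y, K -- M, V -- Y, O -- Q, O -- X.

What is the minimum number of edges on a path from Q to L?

Level 0: Q
Level 1: O, P, U, X
Level 2: K, M, N, T, V, W, Y
Level 3: L, R, S
L first appears at level 3.

3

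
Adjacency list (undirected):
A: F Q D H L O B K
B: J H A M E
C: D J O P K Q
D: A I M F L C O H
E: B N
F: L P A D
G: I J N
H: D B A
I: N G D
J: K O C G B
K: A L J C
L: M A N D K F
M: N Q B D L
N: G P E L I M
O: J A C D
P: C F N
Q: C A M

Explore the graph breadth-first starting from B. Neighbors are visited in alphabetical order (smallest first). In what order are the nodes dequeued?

Visit B; enqueue A, E, H, J, M → queue [A, E, H, J, M]
Visit A; enqueue D, F, K, L, O, Q → queue [E, H, J, M, D, F, K, L, O, Q]
Visit E; enqueue N → queue [H, J, M, D, F, K, L, O, Q, N]
Visit H → queue [J, M, D, F, K, L, O, Q, N]
Visit J; enqueue C, G → queue [M, D, F, K, L, O, Q, N, C, G]
Visit M → queue [D, F, K, L, O, Q, N, C, G]
Visit D; enqueue I → queue [F, K, L, O, Q, N, C, G, I]
Visit F; enqueue P → queue [K, L, O, Q, N, C, G, I, P]
Visit K → queue [L, O, Q, N, C, G, I, P]
Visit L → queue [O, Q, N, C, G, I, P]
Visit O → queue [Q, N, C, G, I, P]
Visit Q → queue [N, C, G, I, P]
Visit N → queue [C, G, I, P]
Visit C → queue [G, I, P]
Visit G → queue [I, P]
Visit I → queue [P]
Visit P → queue []

B, A, E, H, J, M, D, F, K, L, O, Q, N, C, G, I, P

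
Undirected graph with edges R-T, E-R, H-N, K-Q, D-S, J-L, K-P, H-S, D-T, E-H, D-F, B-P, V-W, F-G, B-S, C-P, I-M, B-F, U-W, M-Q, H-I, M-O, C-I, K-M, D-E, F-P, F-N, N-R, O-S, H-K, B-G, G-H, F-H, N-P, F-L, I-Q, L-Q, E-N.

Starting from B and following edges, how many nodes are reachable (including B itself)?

BFS from B visits: B, F, G, P, S, D, H, L, N, C, K, O, E, T, I, J, Q, R, M
Reachable nodes: 19 of 22 total.

19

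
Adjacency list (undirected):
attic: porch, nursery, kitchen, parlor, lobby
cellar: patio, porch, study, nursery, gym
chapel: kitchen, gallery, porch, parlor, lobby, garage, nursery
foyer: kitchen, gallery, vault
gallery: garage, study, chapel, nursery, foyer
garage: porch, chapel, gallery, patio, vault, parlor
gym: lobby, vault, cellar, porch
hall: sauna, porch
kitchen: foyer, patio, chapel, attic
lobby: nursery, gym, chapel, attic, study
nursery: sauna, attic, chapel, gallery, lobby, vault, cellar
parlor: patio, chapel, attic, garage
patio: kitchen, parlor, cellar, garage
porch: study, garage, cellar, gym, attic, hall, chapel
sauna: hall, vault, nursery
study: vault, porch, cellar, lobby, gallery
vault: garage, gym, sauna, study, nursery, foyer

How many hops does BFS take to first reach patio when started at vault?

2

Level 0: vault
Level 1: foyer, garage, gym, nursery, sauna, study
Level 2: attic, cellar, chapel, gallery, hall, kitchen, lobby, parlor, patio, porch
patio first appears at level 2.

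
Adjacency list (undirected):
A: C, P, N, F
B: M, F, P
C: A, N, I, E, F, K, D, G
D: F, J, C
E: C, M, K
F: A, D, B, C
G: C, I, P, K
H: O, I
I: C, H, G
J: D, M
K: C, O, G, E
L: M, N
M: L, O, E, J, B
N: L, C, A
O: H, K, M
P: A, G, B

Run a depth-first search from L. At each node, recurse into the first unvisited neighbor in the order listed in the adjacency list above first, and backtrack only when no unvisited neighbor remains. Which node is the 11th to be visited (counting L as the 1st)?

E

Visit L
L → M
M → O
O → H
H → I
I → C
C → A
A → P
P → G
G → K
K → E
P → B
B → F
F → D
D → J
A → N

Visit order: L, M, O, H, I, C, A, P, G, K, E, B, F, D, J, N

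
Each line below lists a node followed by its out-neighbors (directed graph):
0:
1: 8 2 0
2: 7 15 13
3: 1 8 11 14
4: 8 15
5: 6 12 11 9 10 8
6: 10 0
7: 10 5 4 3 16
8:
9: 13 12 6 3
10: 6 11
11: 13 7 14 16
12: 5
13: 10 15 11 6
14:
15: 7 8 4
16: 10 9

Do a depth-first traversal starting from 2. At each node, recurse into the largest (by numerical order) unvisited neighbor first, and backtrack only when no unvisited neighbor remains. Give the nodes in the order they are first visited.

Visit 2
2 → 15
15 → 8
15 → 7
7 → 16
16 → 10
10 → 11
11 → 14
11 → 13
13 → 6
6 → 0
16 → 9
9 → 12
12 → 5
9 → 3
3 → 1
7 → 4

2 15 8 7 16 10 11 14 13 6 0 9 12 5 3 1 4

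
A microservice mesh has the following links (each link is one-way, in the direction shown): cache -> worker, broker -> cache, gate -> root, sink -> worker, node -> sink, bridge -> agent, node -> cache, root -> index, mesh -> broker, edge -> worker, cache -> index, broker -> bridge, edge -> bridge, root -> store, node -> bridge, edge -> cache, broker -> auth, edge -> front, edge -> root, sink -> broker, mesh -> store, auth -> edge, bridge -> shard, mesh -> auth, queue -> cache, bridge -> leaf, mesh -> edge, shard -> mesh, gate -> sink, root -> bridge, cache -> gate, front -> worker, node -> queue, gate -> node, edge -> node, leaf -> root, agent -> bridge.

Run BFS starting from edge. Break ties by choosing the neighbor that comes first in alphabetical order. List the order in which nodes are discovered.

edge -> bridge -> cache -> front -> node -> root -> worker -> agent -> leaf -> shard -> gate -> index -> queue -> sink -> store -> mesh -> broker -> auth

Visit edge; enqueue bridge, cache, front, node, root, worker → queue [bridge, cache, front, node, root, worker]
Visit bridge; enqueue agent, leaf, shard → queue [cache, front, node, root, worker, agent, leaf, shard]
Visit cache; enqueue gate, index → queue [front, node, root, worker, agent, leaf, shard, gate, index]
Visit front → queue [node, root, worker, agent, leaf, shard, gate, index]
Visit node; enqueue queue, sink → queue [root, worker, agent, leaf, shard, gate, index, queue, sink]
Visit root; enqueue store → queue [worker, agent, leaf, shard, gate, index, queue, sink, store]
Visit worker → queue [agent, leaf, shard, gate, index, queue, sink, store]
Visit agent → queue [leaf, shard, gate, index, queue, sink, store]
Visit leaf → queue [shard, gate, index, queue, sink, store]
Visit shard; enqueue mesh → queue [gate, index, queue, sink, store, mesh]
Visit gate → queue [index, queue, sink, store, mesh]
Visit index → queue [queue, sink, store, mesh]
Visit queue → queue [sink, store, mesh]
Visit sink; enqueue broker → queue [store, mesh, broker]
Visit store → queue [mesh, broker]
Visit mesh; enqueue auth → queue [broker, auth]
Visit broker → queue [auth]
Visit auth → queue []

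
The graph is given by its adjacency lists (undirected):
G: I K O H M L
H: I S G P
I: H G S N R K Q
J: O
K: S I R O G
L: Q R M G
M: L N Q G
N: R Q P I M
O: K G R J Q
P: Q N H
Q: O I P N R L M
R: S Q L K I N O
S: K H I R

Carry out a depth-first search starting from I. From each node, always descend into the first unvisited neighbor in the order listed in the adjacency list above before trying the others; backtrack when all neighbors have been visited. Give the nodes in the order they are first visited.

Visit I
I → H
H → S
S → K
K → R
R → Q
Q → O
O → G
G → M
M → L
M → N
N → P
O → J

I H S K R Q O G M L N P J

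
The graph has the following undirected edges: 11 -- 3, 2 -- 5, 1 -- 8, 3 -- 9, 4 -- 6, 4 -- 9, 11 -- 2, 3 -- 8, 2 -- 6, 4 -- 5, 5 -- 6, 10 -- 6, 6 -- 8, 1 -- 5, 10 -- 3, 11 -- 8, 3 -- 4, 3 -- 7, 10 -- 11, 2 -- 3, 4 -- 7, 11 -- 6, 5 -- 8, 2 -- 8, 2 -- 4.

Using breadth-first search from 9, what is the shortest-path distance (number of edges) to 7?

Level 0: 9
Level 1: 3, 4
Level 2: 2, 5, 6, 7, 8, 10, 11
Level 3: 1
7 first appears at level 2.

2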